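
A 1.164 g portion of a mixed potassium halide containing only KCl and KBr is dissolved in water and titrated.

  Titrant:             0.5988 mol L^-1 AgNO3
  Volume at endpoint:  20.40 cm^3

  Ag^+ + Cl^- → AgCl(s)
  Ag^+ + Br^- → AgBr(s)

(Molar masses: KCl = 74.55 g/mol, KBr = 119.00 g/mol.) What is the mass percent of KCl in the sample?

n(AgNO3) = 0.02040 × 0.5988 = 0.01222 mol
Let x = n(KCl), y = n(KBr).
Titrant: 1x + 1y = 0.01222;  mass: 74.55x + 119.00y = 1.164
Solving, x = 6.516 × 10^-3 mol, y = 5.699 × 10^-3 mol
mass of KCl = 6.516 × 10^-3 × 74.55 = 0.4858 g
% KCl = 0.4858 / 1.164 × 100 = 41.73 %

41.73 %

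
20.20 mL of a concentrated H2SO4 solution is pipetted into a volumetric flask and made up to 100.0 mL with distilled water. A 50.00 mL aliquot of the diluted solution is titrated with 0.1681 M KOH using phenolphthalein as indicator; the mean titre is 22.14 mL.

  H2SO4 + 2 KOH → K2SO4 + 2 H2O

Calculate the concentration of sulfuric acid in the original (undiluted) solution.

n(KOH) = 0.02214 × 0.1681 = 3.722 × 10^-3 mol
From the 1:2 ratio, n(H2SO4) in the aliquot = 1/2 × 3.722 × 10^-3 = 1.861 × 10^-3 mol
[H2SO4]_dilute = 1.861 × 10^-3 / 0.05000 = 0.03722 mol/L
Dilution factor = 100.0 / 20.20 = 4.950
[H2SO4]_stock = 0.03722 × 4.950 = 0.1842 mol/L

0.1842 M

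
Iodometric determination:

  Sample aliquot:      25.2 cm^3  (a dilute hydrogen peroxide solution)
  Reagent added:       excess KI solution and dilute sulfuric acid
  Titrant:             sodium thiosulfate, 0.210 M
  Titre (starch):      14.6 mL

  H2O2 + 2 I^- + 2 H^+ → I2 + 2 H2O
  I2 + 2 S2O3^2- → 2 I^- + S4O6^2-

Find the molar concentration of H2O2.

n(S2O3^2-) = 0.0146 × 0.210 = 3.07 × 10^-3 mol
n(I2) = n(S2O3^2-)/2 = 1.53 × 10^-3 mol
n(H2O2) in the aliquot = 1.53 × 10^-3 mol (1:1 ratio)
[H2O2] = 1.53 × 10^-3 / 0.0252 = 0.0608 mol/L

0.0608 M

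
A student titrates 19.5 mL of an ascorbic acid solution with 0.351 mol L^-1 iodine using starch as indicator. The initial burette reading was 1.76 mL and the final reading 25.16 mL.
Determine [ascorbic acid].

C6H8O6 + I2 → C6H6O6 + 2 HI
n(I2) = 0.0234 L × 0.351 mol/L = 8.21 × 10^-3 mol
n(C6H8O6) = 8.21 × 10^-3 mol (1:1 mole ratio)
[C6H8O6] = 8.21 × 10^-3 mol / 0.0195 L = 0.421 mol/L

0.421 mol/L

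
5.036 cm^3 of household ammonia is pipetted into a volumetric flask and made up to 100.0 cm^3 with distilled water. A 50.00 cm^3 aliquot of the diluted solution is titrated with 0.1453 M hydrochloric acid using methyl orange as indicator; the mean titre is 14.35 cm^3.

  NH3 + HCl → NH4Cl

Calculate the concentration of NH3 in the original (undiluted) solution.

n(HCl) = 0.01435 × 0.1453 = 2.085 × 10^-3 mol
n(NH3) in the aliquot = 2.085 × 10^-3 mol (1:1 ratio)
[NH3]_dilute = 2.085 × 10^-3 / 0.05000 = 0.04170 mol/L
Dilution factor = 100.0 / 5.036 = 19.86
[NH3]_stock = 0.04170 × 19.86 = 0.8281 mol/L

0.8281 M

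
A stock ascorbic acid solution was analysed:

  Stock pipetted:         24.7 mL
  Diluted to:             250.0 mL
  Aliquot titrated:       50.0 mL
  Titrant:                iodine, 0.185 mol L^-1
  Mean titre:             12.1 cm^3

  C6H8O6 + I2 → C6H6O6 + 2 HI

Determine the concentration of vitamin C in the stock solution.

n(I2) = 0.0121 × 0.185 = 2.24 × 10^-3 mol
n(C6H8O6) in the aliquot = 2.24 × 10^-3 mol (1:1 ratio)
[C6H8O6]_dilute = 2.24 × 10^-3 / 0.0500 = 0.0448 mol/L
Dilution factor = 250.0 / 24.7 = 10.12
[C6H8O6]_stock = 0.0448 × 10.12 = 0.453 mol/L

0.453 mol/L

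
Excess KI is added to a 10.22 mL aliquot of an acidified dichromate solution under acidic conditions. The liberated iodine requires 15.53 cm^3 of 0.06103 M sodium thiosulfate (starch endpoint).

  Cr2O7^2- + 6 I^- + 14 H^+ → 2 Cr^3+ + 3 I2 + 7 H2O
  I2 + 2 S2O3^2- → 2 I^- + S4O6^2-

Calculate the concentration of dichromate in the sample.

n(S2O3^2-) = 0.01553 × 0.06103 = 9.478 × 10^-4 mol
n(I2) = n(S2O3^2-)/2 = 4.739 × 10^-4 mol
From the 1:3 ratio, n(Cr2O7^2-) in the aliquot = 1/3 × 4.739 × 10^-4 = 1.580 × 10^-4 mol
[Cr2O7^2-] = 1.580 × 10^-4 / 0.01022 = 0.01546 mol/L

0.01546 M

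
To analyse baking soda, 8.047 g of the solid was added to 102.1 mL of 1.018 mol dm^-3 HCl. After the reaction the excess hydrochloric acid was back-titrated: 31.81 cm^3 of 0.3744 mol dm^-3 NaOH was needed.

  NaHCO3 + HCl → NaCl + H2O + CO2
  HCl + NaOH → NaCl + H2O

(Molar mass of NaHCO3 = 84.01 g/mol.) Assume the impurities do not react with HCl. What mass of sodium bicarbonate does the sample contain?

7.731 g

n(HCl) added = 0.1021 × 1.018 = 0.1039 mol
n(NaOH) used in back-titration = 0.03181 × 0.3744 = 0.01191 mol
n(HCl) left over = 0.01191 mol (1:1 ratio)
n(HCl) consumed by analyte = 0.1039 − 0.01191 = 0.09203 mol
n(NaHCO3) = 0.09203 mol (1:1 ratio)
mass of NaHCO3 = 0.09203 × 84.01 = 7.731 g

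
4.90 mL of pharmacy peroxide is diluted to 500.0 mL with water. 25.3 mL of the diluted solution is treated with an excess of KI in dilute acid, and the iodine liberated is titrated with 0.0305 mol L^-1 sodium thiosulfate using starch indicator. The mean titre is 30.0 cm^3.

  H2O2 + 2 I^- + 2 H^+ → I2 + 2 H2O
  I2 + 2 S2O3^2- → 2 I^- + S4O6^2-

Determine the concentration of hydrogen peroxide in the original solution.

1.85 mol/L

n(S2O3^2-) = 0.0300 × 0.0305 = 9.15 × 10^-4 mol
n(I2) = n(S2O3^2-)/2 = 4.58 × 10^-4 mol
n(H2O2) in the aliquot = 4.58 × 10^-4 mol (1:1 ratio)
[H2O2]_dilute = 4.58 × 10^-4 / 0.0253 = 0.0181 mol/L
[H2O2]_original = 0.0181 × 500.0/4.90 = 1.85 mol/L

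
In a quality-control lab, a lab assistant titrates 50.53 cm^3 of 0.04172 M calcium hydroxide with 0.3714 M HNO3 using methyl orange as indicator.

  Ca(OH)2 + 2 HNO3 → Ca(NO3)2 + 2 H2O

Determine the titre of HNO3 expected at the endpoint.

11.35 mL

n(Ca(OH)2) = 0.05053 L × 0.04172 mol/L = 2.108 × 10^-3 mol
From the 2:1 stoichiometry, n(HNO3) = 2/1 × 2.108 × 10^-3 = 4.216 × 10^-3 mol
V(HNO3) = 4.216 × 10^-3 mol / 0.3714 mol/L = 0.01135 L = 11.35 mL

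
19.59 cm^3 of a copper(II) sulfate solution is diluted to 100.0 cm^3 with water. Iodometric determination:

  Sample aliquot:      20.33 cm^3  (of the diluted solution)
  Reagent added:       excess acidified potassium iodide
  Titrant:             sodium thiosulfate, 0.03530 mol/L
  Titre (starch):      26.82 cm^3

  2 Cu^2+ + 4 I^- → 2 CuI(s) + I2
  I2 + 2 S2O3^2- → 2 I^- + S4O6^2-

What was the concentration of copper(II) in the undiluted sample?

0.2377 mol/L

n(S2O3^2-) = 0.02682 × 0.03530 = 9.467 × 10^-4 mol
n(I2) = n(S2O3^2-)/2 = 4.734 × 10^-4 mol
From the 2:1 ratio, n(Cu2+) in the aliquot = 2/1 × 4.734 × 10^-4 = 9.467 × 10^-4 mol
[Cu2+]_dilute = 9.467 × 10^-4 / 0.02033 = 0.04657 mol/L
[Cu2+]_original = 0.04657 × 100.0/19.59 = 0.2377 mol/L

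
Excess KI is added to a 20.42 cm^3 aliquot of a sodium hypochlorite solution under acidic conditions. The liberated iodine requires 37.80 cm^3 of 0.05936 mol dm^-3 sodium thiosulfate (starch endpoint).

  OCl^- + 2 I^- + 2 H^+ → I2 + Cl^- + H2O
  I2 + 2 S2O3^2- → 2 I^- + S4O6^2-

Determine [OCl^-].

0.05494 mol/L

n(S2O3^2-) = 0.03780 × 0.05936 = 2.244 × 10^-3 mol
n(I2) = n(S2O3^2-)/2 = 1.122 × 10^-3 mol
n(OCl^-) in the aliquot = 1.122 × 10^-3 mol (1:1 ratio)
[OCl^-] = 1.122 × 10^-3 / 0.02042 = 0.05494 mol/L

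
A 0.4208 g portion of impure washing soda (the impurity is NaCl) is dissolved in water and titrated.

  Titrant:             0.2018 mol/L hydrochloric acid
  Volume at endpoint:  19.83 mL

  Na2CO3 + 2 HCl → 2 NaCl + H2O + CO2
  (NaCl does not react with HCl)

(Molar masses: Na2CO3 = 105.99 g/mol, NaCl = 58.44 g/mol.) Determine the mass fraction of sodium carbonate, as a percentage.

n(HCl) = 0.01983 × 0.2018 = 4.002 × 10^-3 mol
Let x = n(Na2CO3), y = n(NaCl).
Titrant: 2x = 4.002 × 10^-3;  mass: 105.99x + 58.44y = 0.4208
Solving, x = 2.001 × 10^-3 mol, y = 3.572 × 10^-3 mol
mass of Na2CO3 = 2.001 × 10^-3 × 105.99 = 0.2121 g
% Na2CO3 = 0.2121 / 0.4208 × 100 = 50.40 %

50.40 %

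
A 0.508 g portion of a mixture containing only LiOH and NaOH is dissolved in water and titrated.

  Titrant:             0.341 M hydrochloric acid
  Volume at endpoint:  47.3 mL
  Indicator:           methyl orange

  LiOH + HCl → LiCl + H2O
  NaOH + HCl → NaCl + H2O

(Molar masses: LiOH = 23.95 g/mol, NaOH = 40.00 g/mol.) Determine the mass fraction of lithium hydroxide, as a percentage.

40.3 %

n(HCl) = 0.0473 × 0.341 = 0.0161 mol
Let x = n(LiOH), y = n(NaOH).
Titrant: 1x + 1y = 0.0161;  mass: 23.95x + 40.00y = 0.508
Solving, x = 8.55 × 10^-3 mol, y = 7.58 × 10^-3 mol
mass of LiOH = 8.55 × 10^-3 × 23.95 = 0.205 g
% LiOH = 0.205 / 0.508 × 100 = 40.3 %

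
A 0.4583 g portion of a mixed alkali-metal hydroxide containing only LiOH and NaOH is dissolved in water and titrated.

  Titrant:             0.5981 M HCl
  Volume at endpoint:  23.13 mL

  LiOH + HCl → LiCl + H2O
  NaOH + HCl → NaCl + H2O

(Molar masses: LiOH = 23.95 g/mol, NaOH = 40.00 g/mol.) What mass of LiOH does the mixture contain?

n(HCl) = 0.02313 × 0.5981 = 0.01383 mol
Let x = n(LiOH), y = n(NaOH).
Titrant: 1x + 1y = 0.01383;  mass: 23.95x + 40.00y = 0.4583
Solving, x = 5.923 × 10^-3 mol, y = 7.911 × 10^-3 mol
mass of LiOH = 5.923 × 10^-3 × 23.95 = 0.1419 g

0.1419 g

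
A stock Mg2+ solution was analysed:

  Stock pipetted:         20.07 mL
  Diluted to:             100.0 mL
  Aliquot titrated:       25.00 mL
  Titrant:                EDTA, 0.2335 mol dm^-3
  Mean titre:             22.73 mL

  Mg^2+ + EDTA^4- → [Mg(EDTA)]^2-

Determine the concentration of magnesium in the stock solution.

n(EDTA) = 0.02273 × 0.2335 = 5.307 × 10^-3 mol
n(Mg2+) in the aliquot = 5.307 × 10^-3 mol (1:1 ratio)
[Mg2+]_dilute = 5.307 × 10^-3 / 0.02500 = 0.2123 mol/L
Dilution factor = 100.0 / 20.07 = 4.983
[Mg2+]_stock = 0.2123 × 4.983 = 1.058 mol/L

1.058 mol/L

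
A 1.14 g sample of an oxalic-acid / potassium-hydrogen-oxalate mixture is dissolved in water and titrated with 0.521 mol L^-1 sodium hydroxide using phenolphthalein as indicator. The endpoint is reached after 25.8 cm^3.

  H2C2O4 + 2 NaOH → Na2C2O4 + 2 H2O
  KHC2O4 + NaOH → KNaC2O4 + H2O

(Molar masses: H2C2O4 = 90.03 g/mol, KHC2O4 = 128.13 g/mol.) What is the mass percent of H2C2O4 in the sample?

n(NaOH) = 0.0258 × 0.521 = 0.0134 mol
Let x = n(H2C2O4), y = n(KHC2O4).
Titrant: 2x + 1y = 0.0134;  mass: 90.03x + 128.13y = 1.14
Solving, x = 3.50 × 10^-3 mol, y = 6.44 × 10^-3 mol
mass of H2C2O4 = 3.50 × 10^-3 × 90.03 = 0.315 g
% H2C2O4 = 0.315 / 1.14 × 100 = 27.7 %

27.7 %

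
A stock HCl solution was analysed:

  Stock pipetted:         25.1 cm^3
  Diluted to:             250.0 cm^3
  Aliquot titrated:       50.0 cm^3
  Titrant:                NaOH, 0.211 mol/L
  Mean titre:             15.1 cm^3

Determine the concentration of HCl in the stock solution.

0.635 mol/L

HCl + NaOH → NaCl + H2O
n(NaOH) = 0.0151 × 0.211 = 3.19 × 10^-3 mol
n(HCl) in the aliquot = 3.19 × 10^-3 mol (1:1 ratio)
[HCl]_dilute = 3.19 × 10^-3 / 0.0500 = 0.0637 mol/L
Dilution factor = 250.0 / 25.1 = 9.960
[HCl]_stock = 0.0637 × 9.960 = 0.635 mol/L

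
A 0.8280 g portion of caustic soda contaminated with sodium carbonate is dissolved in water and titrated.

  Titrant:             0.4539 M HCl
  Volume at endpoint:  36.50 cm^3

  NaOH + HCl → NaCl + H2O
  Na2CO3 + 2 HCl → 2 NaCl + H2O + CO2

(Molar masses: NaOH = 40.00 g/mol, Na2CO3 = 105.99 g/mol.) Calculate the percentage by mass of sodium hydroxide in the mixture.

n(HCl) = 0.03650 × 0.4539 = 0.01657 mol
Let x = n(NaOH), y = n(Na2CO3).
Titrant: 1x + 2y = 0.01657;  mass: 40.00x + 105.99y = 0.8280
Solving, x = 3.847 × 10^-3 mol, y = 6.360 × 10^-3 mol
mass of NaOH = 3.847 × 10^-3 × 40.00 = 0.1539 g
% NaOH = 0.1539 / 0.8280 × 100 = 18.58 %

18.58 %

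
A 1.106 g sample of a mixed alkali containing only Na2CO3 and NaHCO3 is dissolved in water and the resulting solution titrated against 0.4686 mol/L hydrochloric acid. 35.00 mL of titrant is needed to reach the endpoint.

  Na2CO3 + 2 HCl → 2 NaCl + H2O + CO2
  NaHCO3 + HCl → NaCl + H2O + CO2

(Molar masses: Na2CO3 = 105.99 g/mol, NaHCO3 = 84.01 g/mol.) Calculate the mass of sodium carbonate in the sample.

n(HCl) = 0.03500 × 0.4686 = 0.01640 mol
Let x = n(Na2CO3), y = n(NaHCO3).
Titrant: 2x + 1y = 0.01640;  mass: 105.99x + 84.01y = 1.106
Solving, x = 4.383 × 10^-3 mol, y = 7.636 × 10^-3 mol
mass of Na2CO3 = 4.383 × 10^-3 × 105.99 = 0.4645 g

0.4645 g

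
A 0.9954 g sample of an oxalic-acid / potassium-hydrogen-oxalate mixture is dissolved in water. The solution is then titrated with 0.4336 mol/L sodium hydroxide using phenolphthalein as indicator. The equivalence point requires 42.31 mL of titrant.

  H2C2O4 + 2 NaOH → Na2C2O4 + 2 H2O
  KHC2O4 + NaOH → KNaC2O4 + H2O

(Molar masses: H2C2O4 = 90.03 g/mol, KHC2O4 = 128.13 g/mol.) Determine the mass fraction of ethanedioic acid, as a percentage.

73.74 %

n(NaOH) = 0.04231 × 0.4336 = 0.01835 mol
Let x = n(H2C2O4), y = n(KHC2O4).
Titrant: 2x + 1y = 0.01835;  mass: 90.03x + 128.13y = 0.9954
Solving, x = 8.153 × 10^-3 mol, y = 2.040 × 10^-3 mol
mass of H2C2O4 = 8.153 × 10^-3 × 90.03 = 0.7340 g
% H2C2O4 = 0.7340 / 0.9954 × 100 = 73.74 %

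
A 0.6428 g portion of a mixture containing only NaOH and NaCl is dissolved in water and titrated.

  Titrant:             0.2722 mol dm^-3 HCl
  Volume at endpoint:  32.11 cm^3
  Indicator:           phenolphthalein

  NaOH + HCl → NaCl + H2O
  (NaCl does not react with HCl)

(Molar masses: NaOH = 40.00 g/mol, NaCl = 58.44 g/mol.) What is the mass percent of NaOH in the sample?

54.39 %

n(HCl) = 0.03211 × 0.2722 = 8.740 × 10^-3 mol
Let x = n(NaOH), y = n(NaCl).
Titrant: 1x = 8.740 × 10^-3;  mass: 40.00x + 58.44y = 0.6428
Solving, x = 8.740 × 10^-3 mol, y = 5.017 × 10^-3 mol
mass of NaOH = 8.740 × 10^-3 × 40.00 = 0.3496 g
% NaOH = 0.3496 / 0.6428 × 100 = 54.39 %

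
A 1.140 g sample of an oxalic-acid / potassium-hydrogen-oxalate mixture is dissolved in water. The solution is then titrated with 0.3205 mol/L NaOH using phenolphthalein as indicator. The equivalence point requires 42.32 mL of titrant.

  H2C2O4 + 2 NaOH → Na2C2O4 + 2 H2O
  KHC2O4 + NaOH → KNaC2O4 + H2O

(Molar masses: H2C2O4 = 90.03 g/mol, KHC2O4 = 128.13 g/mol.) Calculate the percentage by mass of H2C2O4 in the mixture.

n(NaOH) = 0.04232 × 0.3205 = 0.01356 mol
Let x = n(H2C2O4), y = n(KHC2O4).
Titrant: 2x + 1y = 0.01356;  mass: 90.03x + 128.13y = 1.140
Solving, x = 3.597 × 10^-3 mol, y = 6.370 × 10^-3 mol
mass of H2C2O4 = 3.597 × 10^-3 × 90.03 = 0.3238 g
% H2C2O4 = 0.3238 / 1.140 × 100 = 28.41 %

28.41 %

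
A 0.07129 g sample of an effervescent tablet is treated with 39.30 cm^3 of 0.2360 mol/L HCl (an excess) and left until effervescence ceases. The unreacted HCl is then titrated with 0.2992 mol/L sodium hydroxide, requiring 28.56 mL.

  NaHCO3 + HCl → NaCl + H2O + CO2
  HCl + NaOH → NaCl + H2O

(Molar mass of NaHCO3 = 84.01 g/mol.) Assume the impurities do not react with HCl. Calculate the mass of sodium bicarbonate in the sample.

0.06130 g

n(HCl) added = 0.03930 × 0.2360 = 9.275 × 10^-3 mol
n(NaOH) used in back-titration = 0.02856 × 0.2992 = 8.545 × 10^-3 mol
n(HCl) left over = 8.545 × 10^-3 mol (1:1 ratio)
n(HCl) consumed by analyte = 9.275 × 10^-3 − 8.545 × 10^-3 = 7.296 × 10^-4 mol
n(NaHCO3) = 7.296 × 10^-4 mol (1:1 ratio)
mass of NaHCO3 = 7.296 × 10^-4 × 84.01 = 0.06130 g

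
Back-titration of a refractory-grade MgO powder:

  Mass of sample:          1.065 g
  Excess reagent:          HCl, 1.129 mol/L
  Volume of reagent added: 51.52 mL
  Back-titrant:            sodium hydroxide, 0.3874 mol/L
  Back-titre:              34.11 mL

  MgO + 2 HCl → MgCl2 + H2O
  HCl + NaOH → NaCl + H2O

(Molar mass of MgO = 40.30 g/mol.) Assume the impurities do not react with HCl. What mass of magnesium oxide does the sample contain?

0.9058 g

n(HCl) added = 0.05152 × 1.129 = 0.05817 mol
n(NaOH) used in back-titration = 0.03411 × 0.3874 = 0.01321 mol
n(HCl) left over = 0.01321 mol (1:1 ratio)
n(HCl) consumed by analyte = 0.05817 − 0.01321 = 0.04495 mol
From the 1:2 ratio, n(MgO) = 1/2 × 0.04495 = 0.02248 mol
mass of MgO = 0.02248 × 40.30 = 0.9058 g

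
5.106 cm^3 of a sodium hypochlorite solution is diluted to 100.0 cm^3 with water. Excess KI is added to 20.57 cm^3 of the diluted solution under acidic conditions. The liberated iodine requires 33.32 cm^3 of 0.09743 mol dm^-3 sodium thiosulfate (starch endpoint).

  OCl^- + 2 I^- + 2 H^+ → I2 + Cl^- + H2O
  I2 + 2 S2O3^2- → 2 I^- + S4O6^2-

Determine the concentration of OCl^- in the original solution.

n(S2O3^2-) = 0.03332 × 0.09743 = 3.246 × 10^-3 mol
n(I2) = n(S2O3^2-)/2 = 1.623 × 10^-3 mol
n(OCl^-) in the aliquot = 1.623 × 10^-3 mol (1:1 ratio)
[OCl^-]_dilute = 1.623 × 10^-3 / 0.02057 = 0.07891 mol/L
[OCl^-]_original = 0.07891 × 100.0/5.106 = 1.545 mol/L

1.545 mol/L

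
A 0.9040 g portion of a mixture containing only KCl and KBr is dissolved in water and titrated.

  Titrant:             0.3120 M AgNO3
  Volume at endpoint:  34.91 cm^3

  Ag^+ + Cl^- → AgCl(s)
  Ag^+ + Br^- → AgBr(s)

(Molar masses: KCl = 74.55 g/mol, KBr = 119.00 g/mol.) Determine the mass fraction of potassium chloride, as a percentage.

n(AgNO3) = 0.03491 × 0.3120 = 0.01089 mol
Let x = n(KCl), y = n(KBr).
Titrant: 1x + 1y = 0.01089;  mass: 74.55x + 119.00y = 0.9040
Solving, x = 8.822 × 10^-3 mol, y = 2.070 × 10^-3 mol
mass of KCl = 8.822 × 10^-3 × 74.55 = 0.6577 g
% KCl = 0.6577 / 0.9040 × 100 = 72.75 %

72.75 %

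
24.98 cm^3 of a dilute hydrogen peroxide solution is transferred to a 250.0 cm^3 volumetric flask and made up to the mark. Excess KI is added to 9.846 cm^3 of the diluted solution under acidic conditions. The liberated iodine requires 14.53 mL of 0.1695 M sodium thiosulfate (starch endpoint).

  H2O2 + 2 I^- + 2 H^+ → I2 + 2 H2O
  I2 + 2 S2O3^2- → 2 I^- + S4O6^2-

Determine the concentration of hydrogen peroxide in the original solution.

1.252 M

n(S2O3^2-) = 0.01453 × 0.1695 = 2.463 × 10^-3 mol
n(I2) = n(S2O3^2-)/2 = 1.231 × 10^-3 mol
n(H2O2) in the aliquot = 1.231 × 10^-3 mol (1:1 ratio)
[H2O2]_dilute = 1.231 × 10^-3 / 0.009846 = 0.1251 mol/L
[H2O2]_original = 0.1251 × 250.0/24.98 = 1.252 mol/L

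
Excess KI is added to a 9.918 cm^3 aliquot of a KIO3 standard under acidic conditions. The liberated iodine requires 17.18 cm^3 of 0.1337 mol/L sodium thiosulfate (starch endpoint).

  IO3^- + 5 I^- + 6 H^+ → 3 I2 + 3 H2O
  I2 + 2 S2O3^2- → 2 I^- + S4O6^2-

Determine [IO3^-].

0.03860 mol/L

n(S2O3^2-) = 0.01718 × 0.1337 = 2.297 × 10^-3 mol
n(I2) = n(S2O3^2-)/2 = 1.148 × 10^-3 mol
From the 1:3 ratio, n(IO3^-) in the aliquot = 1/3 × 1.148 × 10^-3 = 3.828 × 10^-4 mol
[IO3^-] = 3.828 × 10^-4 / 0.009918 = 0.03860 mol/L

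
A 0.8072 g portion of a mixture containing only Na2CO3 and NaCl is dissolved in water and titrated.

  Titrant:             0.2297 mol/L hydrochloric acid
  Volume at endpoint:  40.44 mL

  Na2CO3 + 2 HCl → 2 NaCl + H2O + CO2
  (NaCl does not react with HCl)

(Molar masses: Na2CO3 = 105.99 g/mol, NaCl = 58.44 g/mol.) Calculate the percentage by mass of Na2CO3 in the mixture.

n(HCl) = 0.04044 × 0.2297 = 9.289 × 10^-3 mol
Let x = n(Na2CO3), y = n(NaCl).
Titrant: 2x = 9.289 × 10^-3;  mass: 105.99x + 58.44y = 0.8072
Solving, x = 4.645 × 10^-3 mol, y = 5.389 × 10^-3 mol
mass of Na2CO3 = 4.645 × 10^-3 × 105.99 = 0.4923 g
% Na2CO3 = 0.4923 / 0.8072 × 100 = 60.99 %

60.99 %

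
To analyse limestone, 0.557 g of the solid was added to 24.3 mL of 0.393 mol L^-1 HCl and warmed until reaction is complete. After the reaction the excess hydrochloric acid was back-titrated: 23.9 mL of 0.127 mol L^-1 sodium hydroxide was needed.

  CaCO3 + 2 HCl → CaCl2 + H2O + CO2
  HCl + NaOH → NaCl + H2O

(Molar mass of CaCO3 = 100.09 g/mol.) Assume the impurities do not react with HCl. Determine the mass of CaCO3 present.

0.326 g

n(HCl) added = 0.0243 × 0.393 = 9.55 × 10^-3 mol
n(NaOH) used in back-titration = 0.0239 × 0.127 = 3.04 × 10^-3 mol
n(HCl) left over = 3.04 × 10^-3 mol (1:1 ratio)
n(HCl) consumed by analyte = 9.55 × 10^-3 − 3.04 × 10^-3 = 6.51 × 10^-3 mol
From the 1:2 ratio, n(CaCO3) = 1/2 × 6.51 × 10^-3 = 3.26 × 10^-3 mol
mass of CaCO3 = 3.26 × 10^-3 × 100.09 = 0.326 g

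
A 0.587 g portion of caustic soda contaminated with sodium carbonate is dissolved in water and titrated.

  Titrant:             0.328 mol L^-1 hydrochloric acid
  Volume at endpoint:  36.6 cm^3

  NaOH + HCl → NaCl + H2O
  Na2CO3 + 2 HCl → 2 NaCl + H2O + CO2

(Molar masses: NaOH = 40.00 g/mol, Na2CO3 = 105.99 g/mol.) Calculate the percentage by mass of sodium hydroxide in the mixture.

n(HCl) = 0.0366 × 0.328 = 0.0120 mol
Let x = n(NaOH), y = n(Na2CO3).
Titrant: 1x + 2y = 0.0120;  mass: 40.00x + 105.99y = 0.587
Solving, x = 3.79 × 10^-3 mol, y = 4.11 × 10^-3 mol
mass of NaOH = 3.79 × 10^-3 × 40.00 = 0.151 g
% NaOH = 0.151 / 0.587 × 100 = 25.8 %

25.8 %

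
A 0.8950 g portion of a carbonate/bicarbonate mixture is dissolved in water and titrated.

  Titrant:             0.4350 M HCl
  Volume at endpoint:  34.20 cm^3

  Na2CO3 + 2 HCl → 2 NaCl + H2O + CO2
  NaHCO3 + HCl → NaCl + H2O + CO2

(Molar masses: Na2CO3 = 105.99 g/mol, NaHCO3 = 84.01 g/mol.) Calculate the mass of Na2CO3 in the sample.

0.6063 g

n(HCl) = 0.03420 × 0.4350 = 0.01488 mol
Let x = n(Na2CO3), y = n(NaHCO3).
Titrant: 2x + 1y = 0.01488;  mass: 105.99x + 84.01y = 0.8950
Solving, x = 5.720 × 10^-3 mol, y = 3.437 × 10^-3 mol
mass of Na2CO3 = 5.720 × 10^-3 × 105.99 = 0.6063 g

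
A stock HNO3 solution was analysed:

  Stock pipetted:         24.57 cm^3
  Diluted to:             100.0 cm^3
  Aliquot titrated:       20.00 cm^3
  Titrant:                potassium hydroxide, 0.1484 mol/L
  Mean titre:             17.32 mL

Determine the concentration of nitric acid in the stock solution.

HNO3 + KOH → KNO3 + H2O
n(KOH) = 0.01732 × 0.1484 = 2.570 × 10^-3 mol
n(HNO3) in the aliquot = 2.570 × 10^-3 mol (1:1 ratio)
[HNO3]_dilute = 2.570 × 10^-3 / 0.02000 = 0.1285 mol/L
Dilution factor = 100.0 / 24.57 = 4.070
[HNO3]_stock = 0.1285 × 4.070 = 0.5231 mol/L

0.5231 mol/L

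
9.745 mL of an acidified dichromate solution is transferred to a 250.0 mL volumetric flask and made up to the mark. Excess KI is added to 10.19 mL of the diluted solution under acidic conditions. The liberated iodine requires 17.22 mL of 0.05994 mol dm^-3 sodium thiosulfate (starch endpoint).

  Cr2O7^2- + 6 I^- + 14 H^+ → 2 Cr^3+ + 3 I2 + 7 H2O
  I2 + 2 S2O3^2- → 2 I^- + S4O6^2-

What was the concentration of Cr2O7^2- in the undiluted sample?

n(S2O3^2-) = 0.01722 × 0.05994 = 1.032 × 10^-3 mol
n(I2) = n(S2O3^2-)/2 = 5.161 × 10^-4 mol
From the 1:3 ratio, n(Cr2O7^2-) in the aliquot = 1/3 × 5.161 × 10^-4 = 1.720 × 10^-4 mol
[Cr2O7^2-]_dilute = 1.720 × 10^-4 / 0.01019 = 0.01688 mol/L
[Cr2O7^2-]_original = 0.01688 × 250.0/9.745 = 0.4331 mol/L

0.4331 mol/L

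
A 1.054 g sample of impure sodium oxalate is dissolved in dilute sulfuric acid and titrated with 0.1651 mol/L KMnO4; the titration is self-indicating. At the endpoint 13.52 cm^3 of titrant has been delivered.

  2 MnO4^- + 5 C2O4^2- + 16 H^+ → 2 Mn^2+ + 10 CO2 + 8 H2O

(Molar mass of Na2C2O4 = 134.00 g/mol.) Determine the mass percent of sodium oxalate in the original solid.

70.95 %

n(KMnO4) = 0.01352 L × 0.1651 mol/L = 2.232 × 10^-3 mol
From the 5:2 ratio, n(Na2C2O4) = 5/2 × 2.232 × 10^-3 = 5.580 × 10^-3 mol
mass of Na2C2O4 = 5.580 × 10^-3 × 134.00 g/mol = 0.7478 g
% Na2C2O4 = 0.7478 / 1.054 × 100 = 70.95 %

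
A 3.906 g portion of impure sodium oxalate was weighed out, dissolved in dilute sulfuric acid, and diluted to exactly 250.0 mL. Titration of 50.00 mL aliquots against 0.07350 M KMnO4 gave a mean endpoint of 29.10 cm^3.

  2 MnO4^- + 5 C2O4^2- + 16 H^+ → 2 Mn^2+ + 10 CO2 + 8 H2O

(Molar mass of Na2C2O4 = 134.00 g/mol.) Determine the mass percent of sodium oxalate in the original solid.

n(KMnO4) per titration = 0.02910 × 0.07350 = 2.139 × 10^-3 mol
From the 5:2 ratio, n(Na2C2O4) in each aliquot = 5/2 × 2.139 × 10^-3 = 5.347 × 10^-3 mol
n(Na2C2O4) in the whole flask = 5.347 × 10^-3 × 250.0/50.00 = 0.02674 mol
mass of Na2C2O4 = 0.02674 × 134.00 = 3.583 g
% Na2C2O4 = 3.583 / 3.906 × 100 = 91.72 %

91.72 %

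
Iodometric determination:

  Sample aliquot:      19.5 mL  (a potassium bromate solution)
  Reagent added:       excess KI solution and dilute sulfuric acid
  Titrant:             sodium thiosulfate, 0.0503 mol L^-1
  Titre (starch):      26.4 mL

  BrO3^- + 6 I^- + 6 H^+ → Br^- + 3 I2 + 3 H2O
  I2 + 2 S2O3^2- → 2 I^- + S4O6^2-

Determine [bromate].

n(S2O3^2-) = 0.0264 × 0.0503 = 1.33 × 10^-3 mol
n(I2) = n(S2O3^2-)/2 = 6.64 × 10^-4 mol
From the 1:3 ratio, n(BrO3^-) in the aliquot = 1/3 × 6.64 × 10^-4 = 2.21 × 10^-4 mol
[BrO3^-] = 2.21 × 10^-4 / 0.0195 = 0.0113 mol/L

0.0113 mol/L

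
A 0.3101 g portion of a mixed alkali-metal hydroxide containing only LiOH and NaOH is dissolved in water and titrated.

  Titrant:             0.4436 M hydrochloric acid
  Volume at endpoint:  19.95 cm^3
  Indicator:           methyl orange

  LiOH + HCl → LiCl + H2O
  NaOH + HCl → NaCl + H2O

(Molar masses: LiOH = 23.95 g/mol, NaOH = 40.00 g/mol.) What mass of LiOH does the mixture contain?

n(HCl) = 0.01995 × 0.4436 = 8.850 × 10^-3 mol
Let x = n(LiOH), y = n(NaOH).
Titrant: 1x + 1y = 8.850 × 10^-3;  mass: 23.95x + 40.00y = 0.3101
Solving, x = 2.735 × 10^-3 mol, y = 6.115 × 10^-3 mol
mass of LiOH = 2.735 × 10^-3 × 23.95 = 0.06550 g

0.06550 g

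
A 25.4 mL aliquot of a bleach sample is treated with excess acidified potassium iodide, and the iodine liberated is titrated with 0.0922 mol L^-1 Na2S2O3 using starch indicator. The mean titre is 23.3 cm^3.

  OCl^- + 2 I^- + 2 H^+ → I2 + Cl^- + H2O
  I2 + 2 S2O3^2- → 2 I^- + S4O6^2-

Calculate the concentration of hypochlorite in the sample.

n(S2O3^2-) = 0.0233 × 0.0922 = 2.15 × 10^-3 mol
n(I2) = n(S2O3^2-)/2 = 1.07 × 10^-3 mol
n(OCl^-) in the aliquot = 1.07 × 10^-3 mol (1:1 ratio)
[OCl^-] = 1.07 × 10^-3 / 0.0254 = 0.0423 mol/L

0.0423 mol/L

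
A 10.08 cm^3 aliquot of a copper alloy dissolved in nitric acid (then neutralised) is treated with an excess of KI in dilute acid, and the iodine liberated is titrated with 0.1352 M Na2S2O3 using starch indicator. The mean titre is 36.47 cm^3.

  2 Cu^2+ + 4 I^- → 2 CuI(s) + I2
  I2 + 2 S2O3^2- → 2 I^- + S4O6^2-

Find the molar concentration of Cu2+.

0.4892 M

n(S2O3^2-) = 0.03647 × 0.1352 = 4.931 × 10^-3 mol
n(I2) = n(S2O3^2-)/2 = 2.465 × 10^-3 mol
From the 2:1 ratio, n(Cu2+) in the aliquot = 2/1 × 2.465 × 10^-3 = 4.931 × 10^-3 mol
[Cu2+] = 4.931 × 10^-3 / 0.01008 = 0.4892 mol/L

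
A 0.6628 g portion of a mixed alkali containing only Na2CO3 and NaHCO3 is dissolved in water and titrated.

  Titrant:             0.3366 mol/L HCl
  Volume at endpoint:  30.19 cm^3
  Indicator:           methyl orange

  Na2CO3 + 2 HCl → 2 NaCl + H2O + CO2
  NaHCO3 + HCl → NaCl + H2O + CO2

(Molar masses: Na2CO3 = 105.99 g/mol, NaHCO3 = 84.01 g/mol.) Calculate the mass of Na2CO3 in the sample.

0.3262 g

n(HCl) = 0.03019 × 0.3366 = 0.01016 mol
Let x = n(Na2CO3), y = n(NaHCO3).
Titrant: 2x + 1y = 0.01016;  mass: 105.99x + 84.01y = 0.6628
Solving, x = 3.078 × 10^-3 mol, y = 4.007 × 10^-3 mol
mass of Na2CO3 = 3.078 × 10^-3 × 105.99 = 0.3262 g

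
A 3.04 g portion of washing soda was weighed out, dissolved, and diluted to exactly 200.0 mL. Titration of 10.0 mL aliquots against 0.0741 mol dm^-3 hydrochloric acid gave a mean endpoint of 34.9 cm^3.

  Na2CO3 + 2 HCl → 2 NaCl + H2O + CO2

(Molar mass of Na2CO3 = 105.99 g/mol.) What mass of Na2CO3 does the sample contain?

n(HCl) per titration = 0.0349 × 0.0741 = 2.59 × 10^-3 mol
From the 1:2 ratio, n(Na2CO3) in each aliquot = 1/2 × 2.59 × 10^-3 = 1.29 × 10^-3 mol
n(Na2CO3) in the whole flask = 1.29 × 10^-3 × 200.0/10.0 = 0.0259 mol
mass of Na2CO3 = 0.0259 × 105.99 = 2.74 g

2.74 g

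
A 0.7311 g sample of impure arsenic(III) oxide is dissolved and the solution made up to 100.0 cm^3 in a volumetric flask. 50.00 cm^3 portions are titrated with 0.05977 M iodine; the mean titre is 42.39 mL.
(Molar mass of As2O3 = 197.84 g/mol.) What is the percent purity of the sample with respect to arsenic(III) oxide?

As2O3 + 2 I2 + 2 H2O → As2O5 + 4 HI
n(I2) per titration = 0.04239 × 0.05977 = 2.534 × 10^-3 mol
From the 1:2 ratio, n(As2O3) in each aliquot = 1/2 × 2.534 × 10^-3 = 1.267 × 10^-3 mol
n(As2O3) in the whole flask = 1.267 × 10^-3 × 100.0/50.00 = 2.534 × 10^-3 mol
mass of As2O3 = 2.534 × 10^-3 × 197.84 = 0.5013 g
% As2O3 = 0.5013 / 0.7311 × 100 = 68.56 %

68.56 %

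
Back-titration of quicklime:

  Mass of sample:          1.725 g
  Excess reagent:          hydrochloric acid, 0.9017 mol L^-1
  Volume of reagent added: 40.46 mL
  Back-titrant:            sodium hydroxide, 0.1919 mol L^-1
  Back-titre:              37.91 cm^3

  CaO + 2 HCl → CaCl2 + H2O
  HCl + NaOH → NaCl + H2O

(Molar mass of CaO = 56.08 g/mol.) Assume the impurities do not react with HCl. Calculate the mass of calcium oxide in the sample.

n(HCl) added = 0.04046 × 0.9017 = 0.03648 mol
n(NaOH) used in back-titration = 0.03791 × 0.1919 = 7.275 × 10^-3 mol
n(HCl) left over = 7.275 × 10^-3 mol (1:1 ratio)
n(HCl) consumed by analyte = 0.03648 − 7.275 × 10^-3 = 0.02921 mol
From the 1:2 ratio, n(CaO) = 1/2 × 0.02921 = 0.01460 mol
mass of CaO = 0.01460 × 56.08 = 0.8190 g

0.8190 g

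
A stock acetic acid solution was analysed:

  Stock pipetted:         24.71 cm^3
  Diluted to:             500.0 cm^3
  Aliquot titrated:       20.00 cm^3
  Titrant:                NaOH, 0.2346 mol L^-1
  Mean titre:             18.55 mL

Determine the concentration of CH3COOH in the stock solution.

CH3COOH + NaOH → CH3COONa + H2O
n(NaOH) = 0.01855 × 0.2346 = 4.352 × 10^-3 mol
n(CH3COOH) in the aliquot = 4.352 × 10^-3 mol (1:1 ratio)
[CH3COOH]_dilute = 4.352 × 10^-3 / 0.02000 = 0.2176 mol/L
Dilution factor = 500.0 / 24.71 = 20.23
[CH3COOH]_stock = 0.2176 × 20.23 = 4.403 mol/L

4.403 mol/L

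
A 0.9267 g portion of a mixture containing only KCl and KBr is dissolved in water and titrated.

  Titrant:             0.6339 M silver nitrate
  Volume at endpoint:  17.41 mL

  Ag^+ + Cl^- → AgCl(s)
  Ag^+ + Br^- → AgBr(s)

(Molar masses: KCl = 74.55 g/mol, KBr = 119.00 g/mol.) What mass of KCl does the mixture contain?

n(AgNO3) = 0.01741 × 0.6339 = 0.01104 mol
Let x = n(KCl), y = n(KBr).
Titrant: 1x + 1y = 0.01104;  mass: 74.55x + 119.00y = 0.9267
Solving, x = 8.698 × 10^-3 mol, y = 2.339 × 10^-3 mol
mass of KCl = 8.698 × 10^-3 × 74.55 = 0.6484 g

0.6484 g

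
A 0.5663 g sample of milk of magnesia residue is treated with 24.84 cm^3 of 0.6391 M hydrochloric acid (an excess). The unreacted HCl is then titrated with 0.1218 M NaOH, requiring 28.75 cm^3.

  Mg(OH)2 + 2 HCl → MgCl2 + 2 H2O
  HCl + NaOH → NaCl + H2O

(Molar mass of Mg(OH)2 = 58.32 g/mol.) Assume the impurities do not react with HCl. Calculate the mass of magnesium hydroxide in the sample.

n(HCl) added = 0.02484 × 0.6391 = 0.01588 mol
n(NaOH) used in back-titration = 0.02875 × 0.1218 = 3.502 × 10^-3 mol
n(HCl) left over = 3.502 × 10^-3 mol (1:1 ratio)
n(HCl) consumed by analyte = 0.01588 − 3.502 × 10^-3 = 0.01237 mol
From the 1:2 ratio, n(Mg(OH)2) = 1/2 × 0.01237 = 6.187 × 10^-3 mol
mass of Mg(OH)2 = 6.187 × 10^-3 × 58.32 = 0.3608 g

0.3608 g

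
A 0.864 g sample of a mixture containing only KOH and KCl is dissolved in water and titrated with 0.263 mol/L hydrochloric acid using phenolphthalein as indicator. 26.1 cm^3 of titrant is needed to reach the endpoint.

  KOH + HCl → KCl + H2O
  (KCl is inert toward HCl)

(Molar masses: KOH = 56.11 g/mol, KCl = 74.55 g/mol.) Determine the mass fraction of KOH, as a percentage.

n(HCl) = 0.0261 × 0.263 = 6.86 × 10^-3 mol
Let x = n(KOH), y = n(KCl).
Titrant: 1x = 6.86 × 10^-3;  mass: 56.11x + 74.55y = 0.864
Solving, x = 6.86 × 10^-3 mol, y = 6.42 × 10^-3 mol
mass of KOH = 6.86 × 10^-3 × 56.11 = 0.385 g
% KOH = 0.385 / 0.864 × 100 = 44.6 %

44.6 %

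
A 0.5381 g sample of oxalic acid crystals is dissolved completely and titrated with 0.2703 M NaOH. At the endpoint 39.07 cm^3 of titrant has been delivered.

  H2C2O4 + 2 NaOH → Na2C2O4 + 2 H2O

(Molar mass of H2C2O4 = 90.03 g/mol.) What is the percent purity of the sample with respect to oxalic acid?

88.35 %

n(NaOH) = 0.03907 L × 0.2703 mol/L = 0.01056 mol
From the 1:2 ratio, n(H2C2O4) = 1/2 × 0.01056 = 5.280 × 10^-3 mol
mass of H2C2O4 = 5.280 × 10^-3 × 90.03 g/mol = 0.4754 g
% H2C2O4 = 0.4754 / 0.5381 × 100 = 88.35 %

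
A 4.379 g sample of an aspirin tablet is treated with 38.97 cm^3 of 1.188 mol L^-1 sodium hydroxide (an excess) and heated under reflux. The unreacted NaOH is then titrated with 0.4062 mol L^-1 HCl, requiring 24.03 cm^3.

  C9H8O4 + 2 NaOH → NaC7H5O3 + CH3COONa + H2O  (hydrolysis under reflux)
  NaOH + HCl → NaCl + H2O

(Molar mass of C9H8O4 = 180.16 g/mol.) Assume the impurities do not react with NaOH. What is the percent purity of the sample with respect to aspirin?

75.16 %

n(NaOH) added = 0.03897 × 1.188 = 0.04630 mol
n(HCl) used in back-titration = 0.02403 × 0.4062 = 9.761 × 10^-3 mol
n(NaOH) left over = 9.761 × 10^-3 mol (1:1 ratio)
n(NaOH) consumed by analyte = 0.04630 − 9.761 × 10^-3 = 0.03654 mol
From the 1:2 ratio, n(C9H8O4) = 1/2 × 0.03654 = 0.01827 mol
mass of C9H8O4 = 0.01827 × 180.16 = 3.291 g
% C9H8O4 = 3.291 / 4.379 × 100 = 75.16 %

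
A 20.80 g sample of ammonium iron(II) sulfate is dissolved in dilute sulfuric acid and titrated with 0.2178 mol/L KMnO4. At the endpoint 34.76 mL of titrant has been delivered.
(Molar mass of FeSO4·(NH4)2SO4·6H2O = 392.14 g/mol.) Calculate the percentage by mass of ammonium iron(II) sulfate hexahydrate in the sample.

71.37 %

MnO4^- + 5 Fe^2+ + 8 H^+ → Mn^2+ + 5 Fe^3+ + 4 H2O
n(KMnO4) = 0.03476 L × 0.2178 mol/L = 7.571 × 10^-3 mol
From the 5:1 ratio, n(FeSO4·(NH4)2SO4·6H2O) = 5/1 × 7.571 × 10^-3 = 0.03785 mol
mass of FeSO4·(NH4)2SO4·6H2O = 0.03785 × 392.14 g/mol = 14.84 g
% FeSO4·(NH4)2SO4·6H2O = 14.84 / 20.80 × 100 = 71.37 %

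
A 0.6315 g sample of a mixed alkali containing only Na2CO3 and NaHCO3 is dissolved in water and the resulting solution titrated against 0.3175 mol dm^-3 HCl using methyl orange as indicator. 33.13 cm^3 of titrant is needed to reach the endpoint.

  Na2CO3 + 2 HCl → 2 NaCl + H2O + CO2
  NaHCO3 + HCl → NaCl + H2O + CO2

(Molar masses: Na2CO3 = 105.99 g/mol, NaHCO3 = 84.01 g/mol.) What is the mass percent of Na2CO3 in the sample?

68.23 %

n(HCl) = 0.03313 × 0.3175 = 0.01052 mol
Let x = n(Na2CO3), y = n(NaHCO3).
Titrant: 2x + 1y = 0.01052;  mass: 105.99x + 84.01y = 0.6315
Solving, x = 4.065 × 10^-3 mol, y = 2.388 × 10^-3 mol
mass of Na2CO3 = 4.065 × 10^-3 × 105.99 = 0.4309 g
% Na2CO3 = 0.4309 / 0.6315 × 100 = 68.23 %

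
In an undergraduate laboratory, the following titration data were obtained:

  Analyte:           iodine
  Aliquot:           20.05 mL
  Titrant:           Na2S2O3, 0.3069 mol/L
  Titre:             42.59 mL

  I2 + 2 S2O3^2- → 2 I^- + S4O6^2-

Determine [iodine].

0.3260 mol/L

n(Na2S2O3) = 0.04259 L × 0.3069 mol/L = 0.01307 mol
From the 1:2 mole ratio, n(I2) = 1/2 × 0.01307 = 6.535 × 10^-3 mol
[I2] = 6.535 × 10^-3 mol / 0.02005 L = 0.3260 mol/L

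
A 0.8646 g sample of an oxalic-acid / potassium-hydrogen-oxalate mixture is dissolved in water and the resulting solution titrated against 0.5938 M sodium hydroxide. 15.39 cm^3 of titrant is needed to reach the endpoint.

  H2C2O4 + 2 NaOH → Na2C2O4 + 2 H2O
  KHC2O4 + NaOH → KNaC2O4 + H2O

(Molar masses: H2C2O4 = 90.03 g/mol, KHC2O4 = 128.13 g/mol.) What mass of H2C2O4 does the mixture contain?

n(NaOH) = 0.01539 × 0.5938 = 9.139 × 10^-3 mol
Let x = n(H2C2O4), y = n(KHC2O4).
Titrant: 2x + 1y = 9.139 × 10^-3;  mass: 90.03x + 128.13y = 0.8646
Solving, x = 1.843 × 10^-3 mol, y = 5.453 × 10^-3 mol
mass of H2C2O4 = 1.843 × 10^-3 × 90.03 = 0.1659 g

0.1659 g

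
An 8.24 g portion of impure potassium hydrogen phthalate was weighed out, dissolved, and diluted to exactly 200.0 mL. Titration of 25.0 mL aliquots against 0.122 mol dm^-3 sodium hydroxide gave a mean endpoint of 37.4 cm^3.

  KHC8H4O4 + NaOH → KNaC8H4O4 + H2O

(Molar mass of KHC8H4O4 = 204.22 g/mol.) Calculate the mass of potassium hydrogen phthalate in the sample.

7.45 g

n(NaOH) per titration = 0.0374 × 0.122 = 4.56 × 10^-3 mol
n(KHC8H4O4) in each aliquot = 4.56 × 10^-3 mol (1:1 ratio)
n(KHC8H4O4) in the whole flask = 4.56 × 10^-3 × 200.0/25.0 = 0.0365 mol
mass of KHC8H4O4 = 0.0365 × 204.22 = 7.45 g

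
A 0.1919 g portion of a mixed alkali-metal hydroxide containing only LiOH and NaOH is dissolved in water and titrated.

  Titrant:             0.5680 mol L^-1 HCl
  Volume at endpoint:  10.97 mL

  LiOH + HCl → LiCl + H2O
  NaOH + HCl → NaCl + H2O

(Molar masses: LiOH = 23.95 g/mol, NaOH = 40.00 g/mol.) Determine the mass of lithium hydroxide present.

n(HCl) = 0.01097 × 0.5680 = 6.231 × 10^-3 mol
Let x = n(LiOH), y = n(NaOH).
Titrant: 1x + 1y = 6.231 × 10^-3;  mass: 23.95x + 40.00y = 0.1919
Solving, x = 3.572 × 10^-3 mol, y = 2.658 × 10^-3 mol
mass of LiOH = 3.572 × 10^-3 × 23.95 = 0.08556 g

0.08556 g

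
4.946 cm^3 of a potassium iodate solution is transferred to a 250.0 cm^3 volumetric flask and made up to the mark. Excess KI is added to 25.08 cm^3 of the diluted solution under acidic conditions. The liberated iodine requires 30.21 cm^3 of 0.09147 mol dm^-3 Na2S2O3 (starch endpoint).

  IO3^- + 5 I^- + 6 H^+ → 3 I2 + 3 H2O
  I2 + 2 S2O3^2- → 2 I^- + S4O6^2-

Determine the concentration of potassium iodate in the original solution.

0.9282 mol/L

n(S2O3^2-) = 0.03021 × 0.09147 = 2.763 × 10^-3 mol
n(I2) = n(S2O3^2-)/2 = 1.382 × 10^-3 mol
From the 1:3 ratio, n(IO3^-) in the aliquot = 1/3 × 1.382 × 10^-3 = 4.606 × 10^-4 mol
[IO3^-]_dilute = 4.606 × 10^-4 / 0.02508 = 0.01836 mol/L
[IO3^-]_original = 0.01836 × 250.0/4.946 = 0.9282 mol/L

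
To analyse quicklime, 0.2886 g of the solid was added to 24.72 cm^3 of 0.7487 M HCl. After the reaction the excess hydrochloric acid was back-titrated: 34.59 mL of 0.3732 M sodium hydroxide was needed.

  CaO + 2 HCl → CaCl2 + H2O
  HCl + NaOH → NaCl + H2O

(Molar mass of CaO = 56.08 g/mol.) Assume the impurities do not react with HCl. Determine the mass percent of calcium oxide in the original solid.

n(HCl) added = 0.02472 × 0.7487 = 0.01851 mol
n(NaOH) used in back-titration = 0.03459 × 0.3732 = 0.01291 mol
n(HCl) left over = 0.01291 mol (1:1 ratio)
n(HCl) consumed by analyte = 0.01851 − 0.01291 = 5.599 × 10^-3 mol
From the 1:2 ratio, n(CaO) = 1/2 × 5.599 × 10^-3 = 2.799 × 10^-3 mol
mass of CaO = 2.799 × 10^-3 × 56.08 = 0.1570 g
% CaO = 0.1570 / 0.2886 × 100 = 54.40 %

54.40 %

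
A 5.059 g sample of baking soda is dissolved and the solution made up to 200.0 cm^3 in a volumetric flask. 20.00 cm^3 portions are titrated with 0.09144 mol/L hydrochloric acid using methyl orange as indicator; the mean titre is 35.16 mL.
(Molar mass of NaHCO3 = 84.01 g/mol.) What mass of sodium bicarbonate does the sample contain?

2.701 g

NaHCO3 + HCl → NaCl + H2O + CO2
n(HCl) per titration = 0.03516 × 0.09144 = 3.215 × 10^-3 mol
n(NaHCO3) in each aliquot = 3.215 × 10^-3 mol (1:1 ratio)
n(NaHCO3) in the whole flask = 3.215 × 10^-3 × 200.0/20.00 = 0.03215 mol
mass of NaHCO3 = 0.03215 × 84.01 = 2.701 g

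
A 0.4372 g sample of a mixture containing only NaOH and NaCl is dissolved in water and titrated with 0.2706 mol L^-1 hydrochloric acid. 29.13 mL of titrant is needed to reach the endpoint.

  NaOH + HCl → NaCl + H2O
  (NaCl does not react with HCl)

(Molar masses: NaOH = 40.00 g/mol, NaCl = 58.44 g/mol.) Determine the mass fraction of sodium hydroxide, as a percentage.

72.12 %

n(HCl) = 0.02913 × 0.2706 = 7.883 × 10^-3 mol
Let x = n(NaOH), y = n(NaCl).
Titrant: 1x = 7.883 × 10^-3;  mass: 40.00x + 58.44y = 0.4372
Solving, x = 7.883 × 10^-3 mol, y = 2.086 × 10^-3 mol
mass of NaOH = 7.883 × 10^-3 × 40.00 = 0.3153 g
% NaOH = 0.3153 / 0.4372 × 100 = 72.12 %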